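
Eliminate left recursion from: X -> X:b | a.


Left-recursive alternatives: X:b; non-recursive: a
Introduce X': X -> aX', X' -> :bX' | ε


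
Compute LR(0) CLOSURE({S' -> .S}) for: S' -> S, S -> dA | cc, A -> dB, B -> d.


Start: S' -> .S
For each item with dot before a nonterminal B, add B -> .γ for every B-production
Closure: [S' -> .S, S -> .dA, S -> .cc]


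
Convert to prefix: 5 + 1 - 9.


left-to-right (same/higher precedence on left): tree is (- (+ 5 1) 9)
Prefix: - + 5 1 9


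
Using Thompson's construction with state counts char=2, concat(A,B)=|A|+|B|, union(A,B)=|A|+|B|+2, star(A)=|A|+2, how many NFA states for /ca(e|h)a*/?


Syntax tree has 5 char leaf(s), 1 union(s), 1 star(s)
chars contribute 5×2 = 10; each union adds +2; each star adds +2
Total: 10 + 2 + 2 = 14 states


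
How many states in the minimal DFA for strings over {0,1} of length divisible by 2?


Track length mod 2: states 0..1, accept at 0
Minimal DFA: 2 states


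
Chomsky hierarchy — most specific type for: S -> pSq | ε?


Single nonterminal LHS, but p^n q^n is not regular
Classification: Type 2 (Context-Free)


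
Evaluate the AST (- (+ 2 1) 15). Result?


Evaluate inner: (+ 2 1) = 3
Evaluate root: (- 3 15) = -12
Result: -12


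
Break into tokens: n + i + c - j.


Scan left to right, longest-match per lexeme
Tokens: ID(n), OP(+), ID(i), OP(+), ID(c), OP(-), ID(j)


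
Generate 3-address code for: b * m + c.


Break into single-operator statements:
t1 = b * m
t2 = t1 + c


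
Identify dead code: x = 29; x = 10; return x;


first assignment to x is overwritten before any read
Dead: 'x = 29'


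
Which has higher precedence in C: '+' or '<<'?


'+' is additive (level 9); '<<' is shift (level 8)
Higher level binds tighter
'+' has higher precedence than '<<'


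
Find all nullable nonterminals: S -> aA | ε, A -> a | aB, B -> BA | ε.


A nonterminal is nullable iff some alternative derives ε (directly, or every symbol in it is nullable)
Nullable: {B, S}


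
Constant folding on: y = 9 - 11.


9 - 11 = -2 at compile time
Optimized: y = -2


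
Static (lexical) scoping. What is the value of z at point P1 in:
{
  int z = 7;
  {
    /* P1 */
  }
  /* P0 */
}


P1's block does not declare z; resolves to the enclosing declaration at depth 0
z = 7


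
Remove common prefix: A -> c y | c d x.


Common prefix: 'c'
Factored: A -> c A', A' -> y | d x


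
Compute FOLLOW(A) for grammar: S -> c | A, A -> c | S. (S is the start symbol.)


$ ∈ FOLLOW(S). For each A -> αBβ: add FIRST(β)\{ε} to FOLLOW(B); if β nullable, add FOLLOW(A).
FOLLOW(A) = {$}


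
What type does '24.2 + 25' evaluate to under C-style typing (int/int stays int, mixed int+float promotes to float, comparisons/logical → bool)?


Operand types: float + int
Rule: mixed int/float promotes to float; int/int stays int
Result type: float


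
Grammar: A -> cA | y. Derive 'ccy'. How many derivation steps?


Derivation: A => cA => ccA => ccy
Steps: 3


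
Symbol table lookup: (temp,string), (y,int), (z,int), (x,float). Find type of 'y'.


Lookup 'y' → type int


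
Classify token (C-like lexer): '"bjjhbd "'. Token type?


Pattern: double-quoted sequence
Type: STRING_LITERAL


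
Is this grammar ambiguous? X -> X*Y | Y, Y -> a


precedence layered via separate nonterminal Y: deterministic
Unambiguous


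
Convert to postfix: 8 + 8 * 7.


* has higher precedence, evaluate 8*7 first
Postfix: 8 8 7 * +


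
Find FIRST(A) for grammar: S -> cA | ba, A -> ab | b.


Per alternative of A: FIRST(ab) = {a}; FIRST(b) = {b}
FIRST(A) = {a, b}


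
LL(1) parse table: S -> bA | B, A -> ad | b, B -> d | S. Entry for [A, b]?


For [A, b]: 'b' ∈ FIRST(b)
Entry: A -> b


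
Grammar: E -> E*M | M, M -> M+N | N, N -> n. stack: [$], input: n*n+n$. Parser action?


no handle on stack; shift 'n'
Action: shift


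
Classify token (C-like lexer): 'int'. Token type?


Pattern: reserved word
Type: KEYWORD


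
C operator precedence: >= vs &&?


'>=' is relational (level 7); '&&' is logical AND (level 2)
Higher level binds tighter
'>=' has higher precedence than '&&'


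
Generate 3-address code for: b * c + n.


Break into single-operator statements:
t1 = b * c
t2 = t1 + n


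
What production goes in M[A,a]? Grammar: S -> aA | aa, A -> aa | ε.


For [A, a]: 'a' ∈ FIRST(aa)
Entry: A -> aa


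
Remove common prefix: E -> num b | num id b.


Common prefix: 'num'
Factored: E -> num E', E' -> b | id b


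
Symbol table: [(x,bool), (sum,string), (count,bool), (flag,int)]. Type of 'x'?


Lookup 'x' → type bool


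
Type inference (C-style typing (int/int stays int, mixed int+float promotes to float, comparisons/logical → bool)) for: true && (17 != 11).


Operand types: bool && bool
Rule: logical operators take bool operands and yield bool
Result type: bool


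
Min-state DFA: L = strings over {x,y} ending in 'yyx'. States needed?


Track the longest suffix of input matching a prefix of 'yyx': 4 classes (prefixes of length 0..3)
Minimal DFA: 4 states


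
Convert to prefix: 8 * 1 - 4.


left-to-right (same/higher precedence on left): tree is (- (* 8 1) 4)
Prefix: - * 8 1 4


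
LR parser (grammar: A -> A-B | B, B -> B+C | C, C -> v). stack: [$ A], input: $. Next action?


start symbol A on stack, input exhausted
Action: accept


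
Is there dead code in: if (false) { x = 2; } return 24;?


condition is constant false, so the whole block is unreachable
Dead: 'if (false) { x = 2; }'


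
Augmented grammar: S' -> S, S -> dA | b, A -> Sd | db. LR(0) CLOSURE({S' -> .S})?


Start: S' -> .S
For each item with dot before a nonterminal B, add B -> .γ for every B-production
Closure: [S' -> .S, S -> .dA, S -> .b]


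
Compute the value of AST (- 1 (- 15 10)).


Evaluate inner: (- 15 10) = 5
Evaluate root: (- 1 5) = -4
Result: -4


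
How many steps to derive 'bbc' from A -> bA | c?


Derivation: A => bA => bbA => bbc
Steps: 3


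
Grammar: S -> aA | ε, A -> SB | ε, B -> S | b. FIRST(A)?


Per alternative of A: FIRST(SB) = {a, b, ε}; FIRST(ε) = {ε}
FIRST(A) = {a, b, ε}


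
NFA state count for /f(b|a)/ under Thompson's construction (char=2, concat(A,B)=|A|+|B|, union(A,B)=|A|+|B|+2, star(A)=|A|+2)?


Syntax tree has 3 char leaf(s), 1 union(s), 0 star(s)
chars contribute 3×2 = 6; each union adds +2; each star adds +2
Total: 6 + 2 + 0 = 8 states


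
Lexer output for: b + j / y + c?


Scan left to right, longest-match per lexeme
Tokens: ID(b), OP(+), ID(j), OP(/), ID(y), OP(+), ID(c)


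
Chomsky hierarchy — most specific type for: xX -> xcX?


LHS has context (more than one symbol) and |LHS| ≤ |RHS|
Classification: Type 1 (Context-Sensitive)


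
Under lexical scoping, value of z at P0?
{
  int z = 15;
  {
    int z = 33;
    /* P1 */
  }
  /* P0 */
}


z declared in the same block as P0
z = 15


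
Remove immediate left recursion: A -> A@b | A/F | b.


Left-recursive alternatives: A@b, A/F; non-recursive: b
Introduce A': A -> bA', A' -> @bA' | /FA' | ε


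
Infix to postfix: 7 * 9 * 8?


Left to right (same or higher precedence on left)
Postfix: 7 9 * 8 *


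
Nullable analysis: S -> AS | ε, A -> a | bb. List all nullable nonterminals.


A nonterminal is nullable iff some alternative derives ε (directly, or every symbol in it is nullable)
Nullable: {S}


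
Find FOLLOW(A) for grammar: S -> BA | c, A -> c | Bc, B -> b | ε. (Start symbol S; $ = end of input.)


$ ∈ FOLLOW(S). For each A -> αBβ: add FIRST(β)\{ε} to FOLLOW(B); if β nullable, add FOLLOW(A).
FOLLOW(A) = {$}


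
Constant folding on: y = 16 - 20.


16 - 20 = -4 at compile time
Optimized: y = -4


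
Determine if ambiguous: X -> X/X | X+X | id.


'id/id+id' has two parse trees (no precedence encoded between / and +)
Ambiguous


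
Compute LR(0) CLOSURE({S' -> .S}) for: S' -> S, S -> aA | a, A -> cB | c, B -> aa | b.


Start: S' -> .S
For each item with dot before a nonterminal B, add B -> .γ for every B-production
Closure: [S' -> .S, S -> .aA, S -> .a]


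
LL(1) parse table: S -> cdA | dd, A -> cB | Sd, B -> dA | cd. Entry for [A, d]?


For [A, d]: 'd' ∈ FIRST(Sd)
Entry: A -> Sd


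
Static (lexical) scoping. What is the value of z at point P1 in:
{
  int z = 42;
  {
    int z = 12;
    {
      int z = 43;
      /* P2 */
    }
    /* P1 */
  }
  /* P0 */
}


z declared in the same block as P1
z = 12


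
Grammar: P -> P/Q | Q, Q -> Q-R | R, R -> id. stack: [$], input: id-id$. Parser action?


no handle on stack; shift 'id'
Action: shift


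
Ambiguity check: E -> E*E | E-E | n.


'n*n-n' has two parse trees (no precedence encoded between * and -)
Ambiguous


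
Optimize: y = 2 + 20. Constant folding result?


2 + 20 = 22 at compile time
Optimized: y = 22


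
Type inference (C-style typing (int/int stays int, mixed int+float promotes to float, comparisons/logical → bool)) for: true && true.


Operand types: bool && bool
Rule: logical operators take bool operands and yield bool
Result type: bool


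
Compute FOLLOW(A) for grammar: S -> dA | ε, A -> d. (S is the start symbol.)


$ ∈ FOLLOW(S). For each A -> αBβ: add FIRST(β)\{ε} to FOLLOW(B); if β nullable, add FOLLOW(A).
FOLLOW(A) = {$}


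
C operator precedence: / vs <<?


'/' is multiplicative (level 10); '<<' is shift (level 8)
Higher level binds tighter
'/' has higher precedence than '<<'


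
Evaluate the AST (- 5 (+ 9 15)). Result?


Evaluate inner: (+ 9 15) = 24
Evaluate root: (- 5 24) = -19
Result: -19


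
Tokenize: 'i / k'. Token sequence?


Scan left to right, longest-match per lexeme
Tokens: ID(i), OP(/), ID(k)


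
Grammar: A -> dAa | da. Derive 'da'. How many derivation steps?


Derivation: A => da
Steps: 1


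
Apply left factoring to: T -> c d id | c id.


Common prefix: 'c'
Factored: T -> c T', T' -> d id | id


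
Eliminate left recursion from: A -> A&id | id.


Left-recursive alternatives: A&id; non-recursive: id
Introduce A': A -> idA', A' -> &idA' | ε


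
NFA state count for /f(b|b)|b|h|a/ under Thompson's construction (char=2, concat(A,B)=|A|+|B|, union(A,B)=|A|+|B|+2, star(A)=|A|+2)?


Syntax tree has 6 char leaf(s), 4 union(s), 0 star(s)
chars contribute 6×2 = 12; each union adds +2; each star adds +2
Total: 12 + 8 + 0 = 20 states


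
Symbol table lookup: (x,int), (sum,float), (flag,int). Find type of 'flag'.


Lookup 'flag' → type int


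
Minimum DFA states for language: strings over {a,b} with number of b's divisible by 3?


Track (count of b) mod 3: states 0..2, accept at 0
Minimal DFA: 3 states


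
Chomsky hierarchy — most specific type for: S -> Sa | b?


Left-linear: every RHS is a terminal or one nonterminal followed by a terminal
Classification: Type 3 (Regular)


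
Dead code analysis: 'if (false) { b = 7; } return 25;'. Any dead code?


condition is constant false, so the whole block is unreachable
Dead: 'if (false) { b = 7; }'


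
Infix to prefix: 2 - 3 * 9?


'*' binds tighter: tree is (- 2 (* 3 9))
Prefix: - 2 * 3 9


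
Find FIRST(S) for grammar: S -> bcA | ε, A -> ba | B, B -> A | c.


Per alternative of S: FIRST(bcA) = {b}; FIRST(ε) = {ε}
FIRST(S) = {b, ε}


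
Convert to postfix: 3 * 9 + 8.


Left to right (same or higher precedence on left)
Postfix: 3 9 * 8 +


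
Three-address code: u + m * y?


Break into single-operator statements:
t1 = m * y
t2 = u + t1


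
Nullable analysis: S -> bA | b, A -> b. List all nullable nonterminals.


A nonterminal is nullable iff some alternative derives ε (directly, or every symbol in it is nullable)
Nullable: {}


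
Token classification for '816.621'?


Pattern: digits with a decimal point
Type: FLOAT_LITERAL


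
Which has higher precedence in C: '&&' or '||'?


'&&' is logical AND (level 2); '||' is logical OR (level 1)
Higher level binds tighter
'&&' has higher precedence than '||'


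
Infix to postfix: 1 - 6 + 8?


Left to right (same or higher precedence on left)
Postfix: 1 6 - 8 +


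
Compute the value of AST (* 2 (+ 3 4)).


Evaluate inner: (+ 3 4) = 7
Evaluate root: (* 2 7) = 14
Result: 14


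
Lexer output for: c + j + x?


Scan left to right, longest-match per lexeme
Tokens: ID(c), OP(+), ID(j), OP(+), ID(x)


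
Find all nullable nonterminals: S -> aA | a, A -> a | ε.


A nonterminal is nullable iff some alternative derives ε (directly, or every symbol in it is nullable)
Nullable: {A}


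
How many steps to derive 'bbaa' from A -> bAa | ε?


Derivation: A => bAa => bbAaa => bbaa
Steps: 3


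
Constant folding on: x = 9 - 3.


9 - 3 = 6 at compile time
Optimized: x = 6


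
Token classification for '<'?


Pattern: operator symbol
Type: OPERATOR


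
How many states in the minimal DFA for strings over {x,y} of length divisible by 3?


Track length mod 3: states 0..2, accept at 0
Minimal DFA: 3 states


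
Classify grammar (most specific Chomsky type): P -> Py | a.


Left-linear: every RHS is a terminal or one nonterminal followed by a terminal
Classification: Type 3 (Regular)


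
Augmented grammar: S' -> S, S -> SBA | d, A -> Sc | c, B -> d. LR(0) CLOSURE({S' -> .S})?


Start: S' -> .S
For each item with dot before a nonterminal B, add B -> .γ for every B-production
Closure: [S' -> .S, S -> .SBA, S -> .d]


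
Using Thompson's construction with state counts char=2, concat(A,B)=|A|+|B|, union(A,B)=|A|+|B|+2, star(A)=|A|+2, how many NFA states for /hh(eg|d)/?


Syntax tree has 5 char leaf(s), 1 union(s), 0 star(s)
chars contribute 5×2 = 10; each union adds +2; each star adds +2
Total: 10 + 2 + 0 = 12 states


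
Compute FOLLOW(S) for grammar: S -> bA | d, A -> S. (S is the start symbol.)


$ ∈ FOLLOW(S). For each A -> αBβ: add FIRST(β)\{ε} to FOLLOW(B); if β nullable, add FOLLOW(A).
FOLLOW(S) = {$}


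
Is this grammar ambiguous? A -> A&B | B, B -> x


precedence layered via separate nonterminal B: deterministic
Unambiguous


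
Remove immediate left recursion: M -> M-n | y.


Left-recursive alternatives: M-n; non-recursive: y
Introduce M': M -> yM', M' -> -nM' | ε


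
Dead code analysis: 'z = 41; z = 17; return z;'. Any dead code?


first assignment to z is overwritten before any read
Dead: 'z = 41'


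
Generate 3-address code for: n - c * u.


Break into single-operator statements:
t1 = c * u
t2 = n - t1


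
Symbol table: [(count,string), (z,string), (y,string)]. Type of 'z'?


Lookup 'z' → type string


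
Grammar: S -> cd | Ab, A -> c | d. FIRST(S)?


Per alternative of S: FIRST(cd) = {c}; FIRST(Ab) = {c, d}
FIRST(S) = {c, d}


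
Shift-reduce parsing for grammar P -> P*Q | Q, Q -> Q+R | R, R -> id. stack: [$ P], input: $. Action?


start symbol P on stack, input exhausted
Action: accept


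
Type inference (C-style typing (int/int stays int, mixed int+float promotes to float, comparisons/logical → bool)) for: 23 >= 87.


Operand types: int >= int
Rule: comparison yields bool
Result type: bool


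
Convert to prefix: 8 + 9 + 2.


left-to-right (same/higher precedence on left): tree is (+ (+ 8 9) 2)
Prefix: + + 8 9 2


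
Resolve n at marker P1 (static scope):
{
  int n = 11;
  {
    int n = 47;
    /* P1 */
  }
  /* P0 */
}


n declared in the same block as P1
n = 47


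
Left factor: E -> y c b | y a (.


Common prefix: 'y'
Factored: E -> y E', E' -> c b | a (


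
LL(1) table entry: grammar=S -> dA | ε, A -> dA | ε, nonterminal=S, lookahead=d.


For [S, d]: 'd' ∈ FIRST(dA)
Entry: S -> dA


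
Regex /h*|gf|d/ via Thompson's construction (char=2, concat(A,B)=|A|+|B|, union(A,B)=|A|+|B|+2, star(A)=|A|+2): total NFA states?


Syntax tree has 4 char leaf(s), 2 union(s), 1 star(s)
chars contribute 4×2 = 8; each union adds +2; each star adds +2
Total: 8 + 4 + 2 = 14 states


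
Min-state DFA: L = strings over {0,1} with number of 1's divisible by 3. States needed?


Track (count of 1) mod 3: states 0..2, accept at 0
Minimal DFA: 3 states


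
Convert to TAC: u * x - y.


Break into single-operator statements:
t1 = u * x
t2 = t1 - y


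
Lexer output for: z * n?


Scan left to right, longest-match per lexeme
Tokens: ID(z), OP(*), ID(n)


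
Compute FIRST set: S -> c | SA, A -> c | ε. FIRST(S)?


Per alternative of S: FIRST(c) = {c}; FIRST(SA) = {c}
FIRST(S) = {c}


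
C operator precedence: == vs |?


'==' is equality (level 6); '|' is bitwise OR (level 3)
Higher level binds tighter
'==' has higher precedence than '|'


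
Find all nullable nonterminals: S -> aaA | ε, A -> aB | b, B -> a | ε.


A nonterminal is nullable iff some alternative derives ε (directly, or every symbol in it is nullable)
Nullable: {B, S}


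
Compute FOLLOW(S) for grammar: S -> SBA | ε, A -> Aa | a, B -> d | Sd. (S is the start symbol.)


$ ∈ FOLLOW(S). For each A -> αBβ: add FIRST(β)\{ε} to FOLLOW(B); if β nullable, add FOLLOW(A).
FOLLOW(S) = {$, d}


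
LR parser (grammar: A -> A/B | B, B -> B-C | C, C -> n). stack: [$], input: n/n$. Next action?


no handle on stack; shift 'n'
Action: shift


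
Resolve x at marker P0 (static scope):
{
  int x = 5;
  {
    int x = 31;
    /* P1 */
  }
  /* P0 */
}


x declared in the same block as P0
x = 5


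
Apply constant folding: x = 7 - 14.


7 - 14 = -7 at compile time
Optimized: x = -7


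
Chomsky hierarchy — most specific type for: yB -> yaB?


LHS has context (more than one symbol) and |LHS| ≤ |RHS|
Classification: Type 1 (Context-Sensitive)


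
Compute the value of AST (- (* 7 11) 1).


Evaluate inner: (* 7 11) = 77
Evaluate root: (- 77 1) = 76
Result: 76


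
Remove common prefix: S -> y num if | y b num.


Common prefix: 'y'
Factored: S -> y S', S' -> num if | b num


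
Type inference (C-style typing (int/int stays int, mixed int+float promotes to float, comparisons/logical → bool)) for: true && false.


Operand types: bool && bool
Rule: logical operators take bool operands and yield bool
Result type: bool


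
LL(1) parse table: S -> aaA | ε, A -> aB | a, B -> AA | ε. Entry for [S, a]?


For [S, a]: 'a' ∈ FIRST(aaA)
Entry: S -> aaA


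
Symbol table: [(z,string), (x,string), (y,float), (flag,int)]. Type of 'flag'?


Lookup 'flag' → type int


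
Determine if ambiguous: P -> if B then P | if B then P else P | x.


dangling else: 'if B then if B then x else x' parses two ways
Ambiguous


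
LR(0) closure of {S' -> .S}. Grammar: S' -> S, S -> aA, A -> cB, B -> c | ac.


Start: S' -> .S
For each item with dot before a nonterminal B, add B -> .γ for every B-production
Closure: [S' -> .S, S -> .aA]


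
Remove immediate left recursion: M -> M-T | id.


Left-recursive alternatives: M-T; non-recursive: id
Introduce M': M -> idM', M' -> -TM' | ε


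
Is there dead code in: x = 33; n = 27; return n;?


x is assigned but never read
Dead: 'x = 33'


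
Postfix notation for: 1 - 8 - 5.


Left to right (same or higher precedence on left)
Postfix: 1 8 - 5 -


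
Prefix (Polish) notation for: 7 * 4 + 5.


left-to-right (same/higher precedence on left): tree is (+ (* 7 4) 5)
Prefix: + * 7 4 5


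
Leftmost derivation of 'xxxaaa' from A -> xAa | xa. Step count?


Derivation: A => xAa => xxAaa => xxxaaa
Steps: 3


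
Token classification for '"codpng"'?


Pattern: double-quoted sequence
Type: STRING_LITERAL


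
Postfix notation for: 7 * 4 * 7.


Left to right (same or higher precedence on left)
Postfix: 7 4 * 7 *


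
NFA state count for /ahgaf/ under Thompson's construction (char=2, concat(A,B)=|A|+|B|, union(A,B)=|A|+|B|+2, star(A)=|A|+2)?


Syntax tree has 5 char leaf(s), 0 union(s), 0 star(s)
chars contribute 5×2 = 10; each union adds +2; each star adds +2
Total: 10 + 0 + 0 = 10 states


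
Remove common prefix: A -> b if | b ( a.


Common prefix: 'b'
Factored: A -> b A', A' -> if | ( a


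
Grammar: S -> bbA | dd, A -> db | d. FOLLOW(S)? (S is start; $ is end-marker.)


$ ∈ FOLLOW(S). For each A -> αBβ: add FIRST(β)\{ε} to FOLLOW(B); if β nullable, add FOLLOW(A).
FOLLOW(S) = {$}


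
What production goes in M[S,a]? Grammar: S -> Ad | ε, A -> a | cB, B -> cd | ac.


For [S, a]: 'a' ∈ FIRST(Ad)
Entry: S -> Ad


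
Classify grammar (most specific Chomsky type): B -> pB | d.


Right-linear: every RHS is a terminal or a terminal followed by one nonterminal
Classification: Type 3 (Regular)


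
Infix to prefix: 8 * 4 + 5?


left-to-right (same/higher precedence on left): tree is (+ (* 8 4) 5)
Prefix: + * 8 4 5


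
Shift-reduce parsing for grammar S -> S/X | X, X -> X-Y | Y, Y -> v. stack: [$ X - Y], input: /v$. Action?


handle 'X-Y' on top
Action: reduce (X -> X-Y)


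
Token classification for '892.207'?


Pattern: digits with a decimal point
Type: FLOAT_LITERAL


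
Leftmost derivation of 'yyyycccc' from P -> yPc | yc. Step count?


Derivation: P => yPc => yyPcc => yyyPccc => yyyycccc
Steps: 4


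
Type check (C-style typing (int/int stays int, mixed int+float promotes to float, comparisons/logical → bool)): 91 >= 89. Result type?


Operand types: int >= int
Rule: comparison yields bool
Result type: bool


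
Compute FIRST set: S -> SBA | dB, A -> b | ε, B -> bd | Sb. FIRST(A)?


Per alternative of A: FIRST(b) = {b}; FIRST(ε) = {ε}
FIRST(A) = {b, ε}


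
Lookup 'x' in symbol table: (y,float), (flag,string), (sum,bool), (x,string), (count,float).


Lookup 'x' → type string


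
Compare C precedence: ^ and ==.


'==' is equality (level 6); '^' is bitwise XOR (level 4)
Higher level binds tighter
'==' has higher precedence than '^'


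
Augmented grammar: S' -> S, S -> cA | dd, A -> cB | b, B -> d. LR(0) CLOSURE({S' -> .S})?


Start: S' -> .S
For each item with dot before a nonterminal B, add B -> .γ for every B-production
Closure: [S' -> .S, S -> .cA, S -> .dd]


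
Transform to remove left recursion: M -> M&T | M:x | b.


Left-recursive alternatives: M&T, M:x; non-recursive: b
Introduce M': M -> bM', M' -> &TM' | :xM' | ε


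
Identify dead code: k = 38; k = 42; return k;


first assignment to k is overwritten before any read
Dead: 'k = 38'


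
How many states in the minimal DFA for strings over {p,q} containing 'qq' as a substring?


KMP-style automaton: 2 progress states + 1 absorbing accept = 3
Minimal DFA: 3 states


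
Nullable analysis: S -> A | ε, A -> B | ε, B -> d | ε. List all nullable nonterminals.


A nonterminal is nullable iff some alternative derives ε (directly, or every symbol in it is nullable)
Nullable: {A, B, S}


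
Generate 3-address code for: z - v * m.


Break into single-operator statements:
t1 = v * m
t2 = z - t1


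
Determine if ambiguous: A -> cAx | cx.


balanced c^n…x^n: each string has a unique parse
Unambiguous


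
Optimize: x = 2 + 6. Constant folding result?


2 + 6 = 8 at compile time
Optimized: x = 8


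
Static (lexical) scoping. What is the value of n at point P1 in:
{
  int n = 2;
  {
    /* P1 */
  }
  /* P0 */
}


P1's block does not declare n; resolves to the enclosing declaration at depth 0
n = 2


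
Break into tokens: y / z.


Scan left to right, longest-match per lexeme
Tokens: ID(y), OP(/), ID(z)


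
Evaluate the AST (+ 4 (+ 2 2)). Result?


Evaluate inner: (+ 2 2) = 4
Evaluate root: (+ 4 4) = 8
Result: 8


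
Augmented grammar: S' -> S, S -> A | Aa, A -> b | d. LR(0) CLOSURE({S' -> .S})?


Start: S' -> .S
For each item with dot before a nonterminal B, add B -> .γ for every B-production
Closure: [S' -> .S, S -> .A, S -> .Aa, A -> .b, A -> .d]


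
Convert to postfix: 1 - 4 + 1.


Left to right (same or higher precedence on left)
Postfix: 1 4 - 1 +


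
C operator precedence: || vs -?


'-' is additive (level 9); '||' is logical OR (level 1)
Higher level binds tighter
'-' has higher precedence than '||'


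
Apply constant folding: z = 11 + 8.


11 + 8 = 19 at compile time
Optimized: z = 19


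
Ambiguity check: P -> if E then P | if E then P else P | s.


dangling else: 'if E then if E then s else s' parses two ways
Ambiguous


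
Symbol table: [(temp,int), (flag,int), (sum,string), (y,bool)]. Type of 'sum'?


Lookup 'sum' → type string


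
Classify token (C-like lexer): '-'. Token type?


Pattern: operator symbol
Type: OPERATOR


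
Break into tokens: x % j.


Scan left to right, longest-match per lexeme
Tokens: ID(x), OP(%), ID(j)


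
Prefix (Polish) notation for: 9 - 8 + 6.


left-to-right (same/higher precedence on left): tree is (+ (- 9 8) 6)
Prefix: + - 9 8 6


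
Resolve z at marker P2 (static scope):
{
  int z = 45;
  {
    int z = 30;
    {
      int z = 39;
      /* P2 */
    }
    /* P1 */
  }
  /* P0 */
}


z declared in the same block as P2
z = 39


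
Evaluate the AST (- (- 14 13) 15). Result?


Evaluate inner: (- 14 13) = 1
Evaluate root: (- 1 15) = -14
Result: -14


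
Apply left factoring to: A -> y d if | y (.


Common prefix: 'y'
Factored: A -> y A', A' -> d if | (


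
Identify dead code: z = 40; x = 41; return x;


z is assigned but never read
Dead: 'z = 40'


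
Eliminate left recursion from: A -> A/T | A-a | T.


Left-recursive alternatives: A/T, A-a; non-recursive: T
Introduce A': A -> TA', A' -> /TA' | -aA' | ε


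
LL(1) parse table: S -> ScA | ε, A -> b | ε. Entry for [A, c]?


For [A, c]: ε is nullable and 'c' ∈ FOLLOW(A)
Entry: A -> ε


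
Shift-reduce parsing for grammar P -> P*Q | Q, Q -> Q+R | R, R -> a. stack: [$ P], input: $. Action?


start symbol P on stack, input exhausted
Action: accept


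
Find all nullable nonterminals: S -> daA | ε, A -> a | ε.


A nonterminal is nullable iff some alternative derives ε (directly, or every symbol in it is nullable)
Nullable: {A, S}


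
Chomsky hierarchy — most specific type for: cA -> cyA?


LHS has context (more than one symbol) and |LHS| ≤ |RHS|
Classification: Type 1 (Context-Sensitive)


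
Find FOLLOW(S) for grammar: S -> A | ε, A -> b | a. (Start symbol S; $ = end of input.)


$ ∈ FOLLOW(S). For each A -> αBβ: add FIRST(β)\{ε} to FOLLOW(B); if β nullable, add FOLLOW(A).
FOLLOW(S) = {$}


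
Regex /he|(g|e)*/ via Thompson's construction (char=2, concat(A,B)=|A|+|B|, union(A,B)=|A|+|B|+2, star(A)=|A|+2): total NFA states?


Syntax tree has 4 char leaf(s), 2 union(s), 1 star(s)
chars contribute 4×2 = 8; each union adds +2; each star adds +2
Total: 8 + 4 + 2 = 14 states


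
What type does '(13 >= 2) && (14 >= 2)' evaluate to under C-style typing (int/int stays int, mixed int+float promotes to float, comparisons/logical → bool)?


Operand types: bool && bool
Rule: logical operators take bool operands and yield bool
Result type: bool


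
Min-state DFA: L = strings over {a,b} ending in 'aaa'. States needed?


Track the longest suffix of input matching a prefix of 'aaa': 4 classes (prefixes of length 0..3)
Minimal DFA: 4 states


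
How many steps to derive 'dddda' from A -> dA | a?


Derivation: A => dA => ddA => dddA => ddddA => dddda
Steps: 5


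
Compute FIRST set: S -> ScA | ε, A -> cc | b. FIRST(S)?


Per alternative of S: FIRST(ScA) = {c}; FIRST(ε) = {ε}
FIRST(S) = {c, ε}


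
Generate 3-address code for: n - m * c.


Break into single-operator statements:
t1 = m * c
t2 = n - t1


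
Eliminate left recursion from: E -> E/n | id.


Left-recursive alternatives: E/n; non-recursive: id
Introduce E': E -> idE', E' -> /nE' | ε


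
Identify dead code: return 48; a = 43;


statement follows a return and is unreachable
Dead: 'a = 43'


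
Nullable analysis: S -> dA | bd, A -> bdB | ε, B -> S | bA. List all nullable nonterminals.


A nonterminal is nullable iff some alternative derives ε (directly, or every symbol in it is nullable)
Nullable: {A}


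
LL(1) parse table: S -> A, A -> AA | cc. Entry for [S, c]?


For [S, c]: 'c' ∈ FIRST(A)
Entry: S -> A


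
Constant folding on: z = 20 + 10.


20 + 10 = 30 at compile time
Optimized: z = 30


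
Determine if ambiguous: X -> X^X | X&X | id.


'id^id&id' has two parse trees (no precedence encoded between ^ and &)
Ambiguous


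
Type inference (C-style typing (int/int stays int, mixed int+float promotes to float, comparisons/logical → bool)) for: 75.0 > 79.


Operand types: float > int
Rule: comparison yields bool
Result type: bool


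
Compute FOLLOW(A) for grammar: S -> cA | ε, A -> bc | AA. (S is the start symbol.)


$ ∈ FOLLOW(S). For each A -> αBβ: add FIRST(β)\{ε} to FOLLOW(B); if β nullable, add FOLLOW(A).
FOLLOW(A) = {$, b}


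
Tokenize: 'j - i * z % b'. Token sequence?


Scan left to right, longest-match per lexeme
Tokens: ID(j), OP(-), ID(i), OP(*), ID(z), OP(%), ID(b)


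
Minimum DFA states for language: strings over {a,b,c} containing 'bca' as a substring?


KMP-style automaton: 3 progress states + 1 absorbing accept = 4
Minimal DFA: 4 states


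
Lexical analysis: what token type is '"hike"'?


Pattern: double-quoted sequence
Type: STRING_LITERAL


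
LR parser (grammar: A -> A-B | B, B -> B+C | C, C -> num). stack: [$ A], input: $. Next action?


start symbol A on stack, input exhausted
Action: accept


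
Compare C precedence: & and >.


'>' is relational (level 7); '&' is bitwise AND (level 5)
Higher level binds tighter
'>' has higher precedence than '&'


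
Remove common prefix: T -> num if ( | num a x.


Common prefix: 'num'
Factored: T -> num T', T' -> if ( | a x


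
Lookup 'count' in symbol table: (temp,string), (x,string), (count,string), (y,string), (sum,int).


Lookup 'count' → type string


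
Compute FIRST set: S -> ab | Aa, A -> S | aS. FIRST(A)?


Per alternative of A: FIRST(S) = {a}; FIRST(aS) = {a}
FIRST(A) = {a}


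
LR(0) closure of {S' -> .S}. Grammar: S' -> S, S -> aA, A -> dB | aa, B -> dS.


Start: S' -> .S
For each item with dot before a nonterminal B, add B -> .γ for every B-production
Closure: [S' -> .S, S -> .aA]


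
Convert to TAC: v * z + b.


Break into single-operator statements:
t1 = v * z
t2 = t1 + b


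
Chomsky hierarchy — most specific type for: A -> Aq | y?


Left-linear: every RHS is a terminal or one nonterminal followed by a terminal
Classification: Type 3 (Regular)


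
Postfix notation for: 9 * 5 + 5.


Left to right (same or higher precedence on left)
Postfix: 9 5 * 5 +


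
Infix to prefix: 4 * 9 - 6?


left-to-right (same/higher precedence on left): tree is (- (* 4 9) 6)
Prefix: - * 4 9 6


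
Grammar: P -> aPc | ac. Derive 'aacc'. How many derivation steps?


Derivation: P => aPc => aacc
Steps: 2


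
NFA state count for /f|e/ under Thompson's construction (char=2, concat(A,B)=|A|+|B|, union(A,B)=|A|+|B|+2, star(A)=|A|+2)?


Syntax tree has 2 char leaf(s), 1 union(s), 0 star(s)
chars contribute 2×2 = 4; each union adds +2; each star adds +2
Total: 4 + 2 + 0 = 6 states


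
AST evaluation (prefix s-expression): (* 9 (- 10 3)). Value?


Evaluate inner: (- 10 3) = 7
Evaluate root: (* 9 7) = 63
Result: 63


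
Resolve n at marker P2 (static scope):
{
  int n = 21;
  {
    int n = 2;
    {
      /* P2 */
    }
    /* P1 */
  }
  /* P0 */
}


P2's block does not declare n; resolves to the enclosing declaration at depth 1
n = 2


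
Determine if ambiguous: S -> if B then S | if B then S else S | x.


dangling else: 'if B then if B then x else x' parses two ways
Ambiguous


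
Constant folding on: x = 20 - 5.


20 - 5 = 15 at compile time
Optimized: x = 15


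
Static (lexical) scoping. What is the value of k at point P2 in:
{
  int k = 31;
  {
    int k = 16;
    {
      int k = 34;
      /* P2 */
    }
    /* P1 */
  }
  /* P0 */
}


k declared in the same block as P2
k = 34


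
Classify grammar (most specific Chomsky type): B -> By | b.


Left-linear: every RHS is a terminal or one nonterminal followed by a terminal
Classification: Type 3 (Regular)


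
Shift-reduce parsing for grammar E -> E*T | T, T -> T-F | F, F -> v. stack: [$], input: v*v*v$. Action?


no handle on stack; shift 'v'
Action: shift


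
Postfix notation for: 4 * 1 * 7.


Left to right (same or higher precedence on left)
Postfix: 4 1 * 7 *


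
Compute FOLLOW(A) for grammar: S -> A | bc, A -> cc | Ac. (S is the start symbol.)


$ ∈ FOLLOW(S). For each A -> αBβ: add FIRST(β)\{ε} to FOLLOW(B); if β nullable, add FOLLOW(A).
FOLLOW(A) = {$, c}


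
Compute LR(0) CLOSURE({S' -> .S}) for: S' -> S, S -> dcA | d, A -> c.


Start: S' -> .S
For each item with dot before a nonterminal B, add B -> .γ for every B-production
Closure: [S' -> .S, S -> .dcA, S -> .d]


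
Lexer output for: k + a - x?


Scan left to right, longest-match per lexeme
Tokens: ID(k), OP(+), ID(a), OP(-), ID(x)


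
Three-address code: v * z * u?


Break into single-operator statements:
t1 = v * z
t2 = t1 * u


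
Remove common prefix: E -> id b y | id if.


Common prefix: 'id'
Factored: E -> id E', E' -> b y | if


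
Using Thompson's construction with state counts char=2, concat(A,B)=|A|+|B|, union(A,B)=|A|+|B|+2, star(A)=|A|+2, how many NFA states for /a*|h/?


Syntax tree has 2 char leaf(s), 1 union(s), 1 star(s)
chars contribute 2×2 = 4; each union adds +2; each star adds +2
Total: 4 + 2 + 2 = 8 states


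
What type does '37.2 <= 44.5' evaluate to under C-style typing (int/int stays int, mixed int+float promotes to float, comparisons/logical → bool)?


Operand types: float <= float
Rule: comparison yields bool
Result type: bool


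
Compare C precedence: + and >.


'+' is additive (level 9); '>' is relational (level 7)
Higher level binds tighter
'+' has higher precedence than '>'


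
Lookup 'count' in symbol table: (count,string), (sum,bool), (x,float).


Lookup 'count' → type string


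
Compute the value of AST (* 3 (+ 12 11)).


Evaluate inner: (+ 12 11) = 23
Evaluate root: (* 3 23) = 69
Result: 69


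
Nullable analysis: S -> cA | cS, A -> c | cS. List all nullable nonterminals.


A nonterminal is nullable iff some alternative derives ε (directly, or every symbol in it is nullable)
Nullable: {}


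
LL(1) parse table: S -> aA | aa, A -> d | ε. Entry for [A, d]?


For [A, d]: 'd' ∈ FIRST(d)
Entry: A -> d


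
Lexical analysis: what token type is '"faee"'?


Pattern: double-quoted sequence
Type: STRING_LITERAL


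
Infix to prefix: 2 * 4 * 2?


left-to-right (same/higher precedence on left): tree is (* (* 2 4) 2)
Prefix: * * 2 4 2


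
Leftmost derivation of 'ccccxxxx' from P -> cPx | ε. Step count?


Derivation: P => cPx => ccPxx => cccPxxx => ccccPxxxx => ccccxxxx
Steps: 5


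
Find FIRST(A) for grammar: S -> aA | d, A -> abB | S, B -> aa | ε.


Per alternative of A: FIRST(abB) = {a}; FIRST(S) = {a, d}
FIRST(A) = {a, d}


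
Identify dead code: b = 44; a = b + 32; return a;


b is read by a's definition; a is returned
No dead code


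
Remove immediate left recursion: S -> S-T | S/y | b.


Left-recursive alternatives: S-T, S/y; non-recursive: b
Introduce S': S -> bS', S' -> -TS' | /yS' | ε


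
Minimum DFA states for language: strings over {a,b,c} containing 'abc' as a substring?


KMP-style automaton: 3 progress states + 1 absorbing accept = 4
Minimal DFA: 4 states


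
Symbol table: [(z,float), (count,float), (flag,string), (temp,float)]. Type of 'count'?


Lookup 'count' → type float


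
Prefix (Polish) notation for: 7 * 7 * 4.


left-to-right (same/higher precedence on left): tree is (* (* 7 7) 4)
Prefix: * * 7 7 4


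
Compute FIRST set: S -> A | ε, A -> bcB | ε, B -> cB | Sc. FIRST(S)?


Per alternative of S: FIRST(A) = {b, ε}; FIRST(ε) = {ε}
FIRST(S) = {b, ε}


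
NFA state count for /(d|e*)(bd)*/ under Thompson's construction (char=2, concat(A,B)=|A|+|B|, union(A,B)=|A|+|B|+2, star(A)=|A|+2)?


Syntax tree has 4 char leaf(s), 1 union(s), 2 star(s)
chars contribute 4×2 = 8; each union adds +2; each star adds +2
Total: 8 + 2 + 4 = 14 states


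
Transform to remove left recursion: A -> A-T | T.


Left-recursive alternatives: A-T; non-recursive: T
Introduce A': A -> TA', A' -> -TA' | ε


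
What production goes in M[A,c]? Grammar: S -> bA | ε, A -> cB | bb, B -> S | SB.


For [A, c]: 'c' ∈ FIRST(cB)
Entry: A -> cB


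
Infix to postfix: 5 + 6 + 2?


Left to right (same or higher precedence on left)
Postfix: 5 6 + 2 +


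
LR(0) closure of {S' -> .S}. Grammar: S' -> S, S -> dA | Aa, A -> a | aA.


Start: S' -> .S
For each item with dot before a nonterminal B, add B -> .γ for every B-production
Closure: [S' -> .S, S -> .dA, S -> .Aa, A -> .a, A -> .aA]


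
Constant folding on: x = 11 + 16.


11 + 16 = 27 at compile time
Optimized: x = 27


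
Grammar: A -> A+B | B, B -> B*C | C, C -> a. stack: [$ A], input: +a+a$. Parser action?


shift '+' to continue A -> A+B
Action: shift


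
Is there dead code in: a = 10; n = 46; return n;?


a is assigned but never read
Dead: 'a = 10'


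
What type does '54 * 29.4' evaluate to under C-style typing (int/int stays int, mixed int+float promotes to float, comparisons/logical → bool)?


Operand types: int * float
Rule: mixed int/float promotes to float; int/int stays int
Result type: float


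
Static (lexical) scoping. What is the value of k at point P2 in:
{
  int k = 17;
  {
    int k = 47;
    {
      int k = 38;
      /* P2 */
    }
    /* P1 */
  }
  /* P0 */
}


k declared in the same block as P2
k = 38


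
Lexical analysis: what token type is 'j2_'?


Pattern: letter/underscore followed by alphanumerics, not a keyword
Type: IDENTIFIER


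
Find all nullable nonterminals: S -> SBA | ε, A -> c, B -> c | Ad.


A nonterminal is nullable iff some alternative derives ε (directly, or every symbol in it is nullable)
Nullable: {S}


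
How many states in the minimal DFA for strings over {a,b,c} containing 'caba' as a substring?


KMP-style automaton: 4 progress states + 1 absorbing accept = 5
Minimal DFA: 5 states


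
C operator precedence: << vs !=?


'<<' is shift (level 8); '!=' is equality (level 6)
Higher level binds tighter
'<<' has higher precedence than '!='


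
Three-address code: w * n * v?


Break into single-operator statements:
t1 = w * n
t2 = t1 * v


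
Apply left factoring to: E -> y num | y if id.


Common prefix: 'y'
Factored: E -> y E', E' -> num | if id


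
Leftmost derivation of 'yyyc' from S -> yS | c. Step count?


Derivation: S => yS => yyS => yyyS => yyyc
Steps: 4


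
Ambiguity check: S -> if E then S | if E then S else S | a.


dangling else: 'if E then if E then a else a' parses two ways
Ambiguous


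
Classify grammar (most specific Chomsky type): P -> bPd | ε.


Single nonterminal LHS, but b^n d^n is not regular
Classification: Type 2 (Context-Free)
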